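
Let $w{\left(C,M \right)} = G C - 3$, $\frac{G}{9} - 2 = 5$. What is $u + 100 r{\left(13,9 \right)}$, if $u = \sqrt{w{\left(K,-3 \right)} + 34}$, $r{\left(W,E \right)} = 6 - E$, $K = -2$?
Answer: $-300 + i \sqrt{95} \approx -300.0 + 9.7468 i$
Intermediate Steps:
$G = 63$ ($G = 18 + 9 \cdot 5 = 18 + 45 = 63$)
$w{\left(C,M \right)} = -3 + 63 C$ ($w{\left(C,M \right)} = 63 C - 3 = -3 + 63 C$)
$u = i \sqrt{95}$ ($u = \sqrt{\left(-3 + 63 \left(-2\right)\right) + 34} = \sqrt{\left(-3 - 126\right) + 34} = \sqrt{-129 + 34} = \sqrt{-95} = i \sqrt{95} \approx 9.7468 i$)
$u + 100 r{\left(13,9 \right)} = i \sqrt{95} + 100 \left(6 - 9\right) = i \sqrt{95} + 100 \left(-3\right) = i \sqrt{95} - 300 = -300 + i \sqrt{95}$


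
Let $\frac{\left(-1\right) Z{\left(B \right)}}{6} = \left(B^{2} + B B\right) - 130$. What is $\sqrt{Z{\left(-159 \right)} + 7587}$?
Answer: $i \sqrt{295005} \approx 543.14 i$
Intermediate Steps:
$Z{\left(B \right)} = 780 - 12 B^{2}$ ($Z{\left(B \right)} = - 6 \left(\left(B^{2} + B B\right) - 130\right) = - 6 \left(\left(B^{2} + B^{2}\right) - 130\right) = - 6 \left(2 B^{2} - 130\right) = - 6 \left(-130 + 2 B^{2}\right) = 780 - 12 B^{2}$)
$\sqrt{Z{\left(-159 \right)} + 7587} = \sqrt{\left(780 - 12 \left(-159\right)^{2}\right) + 7587} = \sqrt{\left(780 - 303372\right) + 7587} = \sqrt{-302592 + 7587} = \sqrt{-295005} = i \sqrt{295005}$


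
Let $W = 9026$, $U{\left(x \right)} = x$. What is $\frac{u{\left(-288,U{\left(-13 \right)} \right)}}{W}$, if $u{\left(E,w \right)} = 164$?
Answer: $\frac{82}{4513} \approx 0.01817$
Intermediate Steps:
$\frac{u{\left(-288,U{\left(-13 \right)} \right)}}{W} = \frac{164}{9026} = 164 \cdot \frac{1}{9026} = \frac{82}{4513}$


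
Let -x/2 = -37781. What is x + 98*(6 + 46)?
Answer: 80658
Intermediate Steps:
x = 75562 (x = -2*(-37781) = 75562)
x + 98*(6 + 46) = 75562 + 98*(6 + 46) = 75562 + 98*52 = 75562 + 5096 = 80658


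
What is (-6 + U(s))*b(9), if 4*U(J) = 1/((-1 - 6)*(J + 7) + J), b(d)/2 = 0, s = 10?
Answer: 0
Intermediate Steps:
b(d) = 0 (b(d) = 2*0 = 0)
U(J) = 1/(4*(-49 - 6*J)) (U(J) = 1/(4*((-1 - 6)*(J + 7) + J)) = 1/(4*(-7*(7 + J) + J)) = 1/(4*((-49 - 7*J) + J)) = 1/(4*(-49 - 6*J)))
(-6 + U(s))*b(9) = (-6 - 1/(196 + 24*10))*0 = (-6 - 1/(196 + 240))*0 = (-6 - 1/436)*0 = -2617/436*0 = 0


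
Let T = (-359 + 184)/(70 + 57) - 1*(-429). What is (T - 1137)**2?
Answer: 8116388281/16129 ≈ 5.0322e+5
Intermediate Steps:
T = 54308/127 (T = -175/127 + 429 = 54308/127 ≈ 427.62)
(T - 1137)**2 = (54308/127 - 1137)**2 = (-90091/127)**2 = 8116388281/16129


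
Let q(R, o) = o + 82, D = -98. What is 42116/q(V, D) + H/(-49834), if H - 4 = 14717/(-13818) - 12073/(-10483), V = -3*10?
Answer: -9500657767587575/3609329460198 ≈ -2632.3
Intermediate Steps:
V = -30
H = 591962779/144854094 (H = 4 + (14717/(-13818) - 12073/(-10483)) = 4 + (14717*(-1/13818) - 12073*(-1/10483)) = 4 + (-14717/13818 + 12073/10483) = 4 + 12546403/144854094 = 591962779/144854094 ≈ 4.0866)
q(R, o) = 82 + o
42116/q(V, D) + H/(-49834) = 42116/(82 - 98) + (591962779/144854094)/(-49834) = 42116/(-16) + (591962779/144854094)*(-1/49834) = 42116*(-1/16) - 591962779/7218658920396 = -10529/4 - 591962779/7218658920396 = -9500657767587575/3609329460198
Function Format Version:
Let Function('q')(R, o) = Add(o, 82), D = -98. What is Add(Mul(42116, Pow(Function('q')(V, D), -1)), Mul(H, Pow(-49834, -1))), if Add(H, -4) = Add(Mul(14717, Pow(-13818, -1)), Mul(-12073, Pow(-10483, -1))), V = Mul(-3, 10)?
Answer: Rational(-9500657767587575, 3609329460198) ≈ -2632.3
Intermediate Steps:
V = -30
H = Rational(591962779, 144854094) (H = Add(4, Add(Mul(14717, Pow(-13818, -1)), Mul(-12073, Pow(-10483, -1)))) = Add(4, Add(Mul(14717, Rational(-1, 13818)), Mul(-12073, Rational(-1, 10483)))) = Add(4, Add(Rational(-14717, 13818), Rational(12073, 10483))) = Add(4, Rational(12546403, 144854094)) = Rational(591962779, 144854094) ≈ 4.0866)
Function('q')(R, o) = Add(82, o)
Add(Mul(42116, Pow(Function('q')(V, D), -1)), Mul(H, Pow(-49834, -1))) = Add(Mul(42116, Pow(Add(82, -98), -1)), Mul(Rational(591962779, 144854094), Pow(-49834, -1))) = Add(Mul(42116, Pow(-16, -1)), Mul(Rational(591962779, 144854094), Rational(-1, 49834))) = Add(Mul(42116, Rational(-1, 16)), Rational(-591962779, 7218658920396)) = Add(Rational(-10529, 4), Rational(-591962779, 7218658920396)) = Rational(-9500657767587575, 3609329460198)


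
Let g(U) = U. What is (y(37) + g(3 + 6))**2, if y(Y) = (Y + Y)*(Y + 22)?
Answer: 19140625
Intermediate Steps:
y(Y) = 2*Y*(22 + Y) (y(Y) = (2*Y)*(22 + Y) = 2*Y*(22 + Y))
(y(37) + g(3 + 6))**2 = (2*37*(22 + 37) + (3 + 6))**2 = (2*37*59 + 9)**2 = (4366 + 9)**2 = 4375**2 = 19140625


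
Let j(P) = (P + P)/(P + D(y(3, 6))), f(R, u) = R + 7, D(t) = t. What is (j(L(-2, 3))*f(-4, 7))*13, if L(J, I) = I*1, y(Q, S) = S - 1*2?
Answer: 234/7 ≈ 33.429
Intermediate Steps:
y(Q, S) = -2 + S (y(Q, S) = S - 2 = -2 + S)
L(J, I) = I
f(R, u) = 7 + R
j(P) = 2*P/(4 + P) (j(P) = (P + P)/(P + (-2 + 6)) = (2*P)/(P + 4) = (2*P)/(4 + P) = 2*P/(4 + P))
(j(L(-2, 3))*f(-4, 7))*13 = ((2*3/(4 + 3))*(7 - 4))*13 = ((2*3/7)*3)*13 = ((2*3*(⅐))*3)*13 = ((6/7)*3)*13 = (18/7)*13 = 234/7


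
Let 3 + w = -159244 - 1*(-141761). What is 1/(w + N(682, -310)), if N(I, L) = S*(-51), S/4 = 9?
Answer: -1/19322 ≈ -5.1754e-5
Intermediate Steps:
S = 36 (S = 4*9 = 36)
N(I, L) = -1836 (N(I, L) = 36*(-51) = -1836)
w = -17486 (w = -3 + (-159244 - 1*(-141761)) = -3 + (-159244 + 141761) = -3 - 17483 = -17486)
1/(w + N(682, -310)) = 1/(-17486 - 1836) = 1/(-19322) = -1/19322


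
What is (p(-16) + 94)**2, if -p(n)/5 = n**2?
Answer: 1406596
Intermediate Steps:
p(n) = -5*n**2
(p(-16) + 94)**2 = (-5*(-16)**2 + 94)**2 = (-5*256 + 94)**2 = (-1280 + 94)**2 = (-1186)**2 = 1406596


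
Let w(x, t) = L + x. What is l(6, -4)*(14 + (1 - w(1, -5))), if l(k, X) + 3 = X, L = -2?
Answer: -112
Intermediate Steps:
w(x, t) = -2 + x
l(k, X) = -3 + X
l(6, -4)*(14 + (1 - w(1, -5))) = (-3 - 4)*(14 + (1 - (-2 + 1))) = -7*(14 + (1 - 1*(-1))) = -7*(14 + (1 + 1)) = -7*(14 + 2) = -7*16 = -112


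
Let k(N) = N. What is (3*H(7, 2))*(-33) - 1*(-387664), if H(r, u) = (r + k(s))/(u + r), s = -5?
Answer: 387642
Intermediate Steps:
H(r, u) = (-5 + r)/(r + u) (H(r, u) = (r - 5)/(u + r) = (-5 + r)/(r + u))
(3*H(7, 2))*(-33) - 1*(-387664) = (3*((-5 + 7)/(7 + 2)))*(-33) - 1*(-387664) = (3*(2/9))*(-33) + 387664 = (⅔)*(-33) + 387664 = -22 + 387664 = 387642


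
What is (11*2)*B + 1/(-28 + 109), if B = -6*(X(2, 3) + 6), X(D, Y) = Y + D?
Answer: -117611/81 ≈ -1452.0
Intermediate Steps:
X(D, Y) = D + Y
B = -66 (B = -6*((2 + 3) + 6) = -6*(5 + 6) = -6*11 = -66)
(11*2)*B + 1/(-28 + 109) = (11*2)*(-66) + 1/(-28 + 109) = 22*(-66) + 1/81 = -1452 + 1/81 = -117611/81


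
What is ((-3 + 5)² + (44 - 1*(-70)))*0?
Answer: 0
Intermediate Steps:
((-3 + 5)² + (44 - 1*(-70)))*0 = (2² + (44 + 70))*0 = (4 + 114)*0 = 118*0 = 0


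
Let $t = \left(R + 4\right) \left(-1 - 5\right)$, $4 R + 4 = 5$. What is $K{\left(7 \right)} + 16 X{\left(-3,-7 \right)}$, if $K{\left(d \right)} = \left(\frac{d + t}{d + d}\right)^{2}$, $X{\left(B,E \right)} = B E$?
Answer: $\frac{264793}{784} \approx 337.75$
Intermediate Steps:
$R = \frac{1}{4}$ ($R = -1 + \frac{1}{4} \cdot 5 = -1 + \frac{5}{4} = \frac{1}{4} \approx 0.25$)
$t = - \frac{51}{2}$ ($t = \left(\frac{1}{4} + 4\right) \left(-1 - 5\right) = \frac{17}{4} \left(-6\right) = - \frac{51}{2} \approx -25.5$)
$K{\left(d \right)} = \frac{\left(- \frac{51}{2} + d\right)^{2}}{4 d^{2}}$ ($K{\left(d \right)} = \left(\frac{d - \frac{51}{2}}{d + d}\right)^{2} = \left(\frac{- \frac{51}{2} + d}{2 d}\right)^{2} = \frac{\left(- \frac{51}{2} + d\right)^{2}}{4 d^{2}}$)
$K{\left(7 \right)} + 16 X{\left(-3,-7 \right)} = \frac{\left(-51 + 2 \cdot 7\right)^{2}}{16 \cdot 49} + 16 \left(\left(-3\right) \left(-7\right)\right) = \frac{1}{16} \cdot \frac{1}{49} \left(-51 + 14\right)^{2} + 16 \cdot 21 = \frac{1}{16} \cdot \frac{1}{49} \left(-37\right)^{2} + 336 = \frac{1}{16} \cdot \frac{1}{49} \cdot 1369 + 336 = \frac{1369}{784} + 336 = \frac{264793}{784}$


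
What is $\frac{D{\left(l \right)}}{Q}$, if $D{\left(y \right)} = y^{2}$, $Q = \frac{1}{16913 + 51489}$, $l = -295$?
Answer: $5952684050$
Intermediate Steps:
$Q = \frac{1}{68402} \approx 1.4619 \cdot 10^{-5}$
$\frac{D{\left(l \right)}}{Q} = \left(-295\right)^{2} \frac{1}{\frac{1}{68402}} = 87025 \cdot 68402 = 5952684050$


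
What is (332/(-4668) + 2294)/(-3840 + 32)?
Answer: -2677015/4443936 ≈ -0.60240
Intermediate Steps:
(332/(-4668) + 2294)/(-3840 + 32) = (332*(-1/4668) + 2294)/(-3808) = (-83/1167 + 2294)*(-1/3808) = (2677015/1167)*(-1/3808) = -2677015/4443936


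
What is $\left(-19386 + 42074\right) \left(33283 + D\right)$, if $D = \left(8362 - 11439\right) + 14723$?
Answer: $1019349152$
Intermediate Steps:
$D = 11646$ ($D = -3077 + 14723 = 11646$)
$\left(-19386 + 42074\right) \left(33283 + D\right) = \left(-19386 + 42074\right) \left(33283 + 11646\right) = 22688 \cdot 44929 = 1019349152$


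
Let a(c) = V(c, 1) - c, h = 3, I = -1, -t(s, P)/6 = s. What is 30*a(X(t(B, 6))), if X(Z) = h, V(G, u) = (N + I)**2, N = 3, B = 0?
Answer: 30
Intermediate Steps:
t(s, P) = -6*s
V(G, u) = 4 (V(G, u) = (3 - 1)**2 = 2**2 = 4)
X(Z) = 3
a(c) = 4 - c
30*a(X(t(B, 6))) = 30*(4 - 1*3) = 30*(4 - 3) = 30*1 = 30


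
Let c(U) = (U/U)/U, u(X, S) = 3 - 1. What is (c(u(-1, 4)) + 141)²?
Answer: 80089/4 ≈ 20022.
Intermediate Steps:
u(X, S) = 2
c(U) = 1/U
(c(u(-1, 4)) + 141)² = (1/2 + 141)² = (½ + 141)² = (283/2)² = 80089/4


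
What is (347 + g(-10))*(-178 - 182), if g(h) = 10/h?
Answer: -124560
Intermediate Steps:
(347 + g(-10))*(-178 - 182) = (347 + 10/(-10))*(-178 - 182) = (347 + 10*(-1/10))*(-360) = (347 - 1)*(-360) = 346*(-360) = -124560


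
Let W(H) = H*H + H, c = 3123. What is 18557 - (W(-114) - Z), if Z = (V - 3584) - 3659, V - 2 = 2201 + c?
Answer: 3758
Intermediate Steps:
V = 5326 (V = 2 + (2201 + 3123) = 2 + 5324 = 5326)
W(H) = H + H**2 (W(H) = H**2 + H = H + H**2)
Z = -1917 (Z = (5326 - 3584) - 3659 = 1742 - 3659 = -1917)
18557 - (W(-114) - Z) = 18557 - (-114*(1 - 114) - 1*(-1917)) = 18557 - (-114*(-113) + 1917) = 18557 - (12882 + 1917) = 18557 - 1*14799 = 18557 - 14799 = 3758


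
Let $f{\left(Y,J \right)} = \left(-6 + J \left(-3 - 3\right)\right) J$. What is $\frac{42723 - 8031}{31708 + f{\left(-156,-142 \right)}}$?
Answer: $- \frac{1239}{3158} \approx -0.39234$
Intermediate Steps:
$f{\left(Y,J \right)} = J \left(-6 - 6 J\right)$ ($f{\left(Y,J \right)} = \left(-6 + J \left(-6\right)\right) J = \left(-6 - 6 J\right) J = J \left(-6 - 6 J\right)$)
$\frac{42723 - 8031}{31708 + f{\left(-156,-142 \right)}} = \frac{42723 - 8031}{31708 - - 852 \left(1 - 142\right)} = \frac{34692}{31708 - \left(-852\right) \left(-141\right)} = \frac{34692}{31708 - 120132} = \frac{34692}{-88424} = 34692 \left(- \frac{1}{88424}\right) = - \frac{1239}{3158}$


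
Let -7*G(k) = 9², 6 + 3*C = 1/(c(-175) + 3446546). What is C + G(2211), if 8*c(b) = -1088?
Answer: -982226843/72374610 ≈ -13.571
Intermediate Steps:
c(b) = -136 (c(b) = (⅛)*(-1088) = -136)
C = -20678459/10339230 (C = -2 + 1/(3*(-136 + 3446546)) = -2 + (⅓)/3446410 = -2 + (⅓)*(1/3446410) = -2 + 1/10339230 = -20678459/10339230 ≈ -2.0000)
G(k) = -81/7 (G(k) = -⅐*9² = -⅐*81 = -81/7)
C + G(2211) = -20678459/10339230 - 81/7 = -982226843/72374610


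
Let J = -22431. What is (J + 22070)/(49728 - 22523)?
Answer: -361/27205 ≈ -0.013270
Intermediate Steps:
(J + 22070)/(49728 - 22523) = (-22431 + 22070)/(49728 - 22523) = -361/27205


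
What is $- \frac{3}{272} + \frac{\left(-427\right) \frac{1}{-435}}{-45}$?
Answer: $- \frac{174869}{5324400} \approx -0.032843$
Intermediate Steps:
$- \frac{3}{272} + \frac{\left(-427\right) \frac{1}{-435}}{-45} = \left(-3\right) \frac{1}{272} + \left(-427\right) \left(- \frac{1}{435}\right) \left(- \frac{1}{45}\right) = - \frac{3}{272} + \frac{427}{435} \left(- \frac{1}{45}\right) = - \frac{3}{272} - \frac{427}{19575} = - \frac{174869}{5324400}$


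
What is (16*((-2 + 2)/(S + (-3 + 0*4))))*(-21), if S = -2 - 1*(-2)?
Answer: 0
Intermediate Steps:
S = 0 (S = -2 + 2 = 0)
(16*((-2 + 2)/(S + (-3 + 0*4))))*(-21) = (16*((-2 + 2)/(0 + (-3 + 0*4))))*(-21) = (16*(0/(0 + (-3 + 0))))*(-21) = (16*(0/(0 - 3)))*(-21) = (16*(0/(-3)))*(-21) = (16*(0*(-⅓)))*(-21) = (16*0)*(-21) = 0*(-21) = 0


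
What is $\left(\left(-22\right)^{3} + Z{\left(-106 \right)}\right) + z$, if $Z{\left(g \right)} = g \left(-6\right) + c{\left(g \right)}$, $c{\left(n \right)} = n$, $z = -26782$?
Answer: $-36900$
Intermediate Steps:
$Z{\left(g \right)} = - 5 g$ ($Z{\left(g \right)} = g \left(-6\right) + g = - 6 g + g = - 5 g$)
$\left(\left(-22\right)^{3} + Z{\left(-106 \right)}\right) + z = \left(\left(-22\right)^{3} - -530\right) - 26782 = \left(-10648 + 530\right) - 26782 = -10118 - 26782 = -36900$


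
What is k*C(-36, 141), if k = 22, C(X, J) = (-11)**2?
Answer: 2662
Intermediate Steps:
C(X, J) = 121
k*C(-36, 141) = 22*121 = 2662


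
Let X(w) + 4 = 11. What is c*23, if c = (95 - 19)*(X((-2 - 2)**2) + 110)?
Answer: 204516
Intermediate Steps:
X(w) = 7 (X(w) = -4 + 11 = 7)
c = 8892 (c = (95 - 19)*(7 + 110) = 76*117 = 8892)
c*23 = 8892*23 = 204516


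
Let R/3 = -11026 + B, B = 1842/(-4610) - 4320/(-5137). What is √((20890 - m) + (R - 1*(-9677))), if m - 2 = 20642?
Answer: I*√3246242351079503710/11840785 ≈ 152.16*I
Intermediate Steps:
m = 20644 (m = 2 + 20642 = 20644)
B = 5226423/11840785 (B = 1842*(-1/4610) - 4320*(-1/5137) = -921/2305 + 4320/5137 = 5226423/11840785 ≈ 0.44139)
R = -391653806961/11840785 (R = 3*(-11026 + 5226423/11840785) = 3*(-130551268987/11840785) = -391653806961/11840785 ≈ -33077.)
√((20890 - m) + (R - 1*(-9677))) = √((20890 - 1*20644) + (-391653806961/11840785 - 1*(-9677))) = √((20890 - 20644) + (-391653806961/11840785 + 9677)) = √(246 - 277070530516/11840785) = √(-274157697406/11840785) = I*√3246242351079503710/11840785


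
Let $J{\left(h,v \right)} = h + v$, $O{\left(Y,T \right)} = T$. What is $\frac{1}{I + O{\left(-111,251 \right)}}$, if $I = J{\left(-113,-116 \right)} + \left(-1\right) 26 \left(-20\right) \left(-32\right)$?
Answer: $- \frac{1}{16618} \approx -6.0176 \cdot 10^{-5}$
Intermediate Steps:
$I = -16869$ ($I = \left(-113 - 116\right) + \left(-1\right) 26 \left(-20\right) \left(-32\right) = -229 + \left(-26\right) \left(-20\right) \left(-32\right) = -229 + 520 \left(-32\right) = -229 - 16640 = -16869$)
$\frac{1}{I + O{\left(-111,251 \right)}} = \frac{1}{-16869 + 251} = \frac{1}{-16618} = - \frac{1}{16618}$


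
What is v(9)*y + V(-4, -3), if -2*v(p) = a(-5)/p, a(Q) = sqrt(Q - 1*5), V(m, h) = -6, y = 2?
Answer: -6 - I*sqrt(10)/9 ≈ -6.0 - 0.35136*I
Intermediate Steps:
a(Q) = sqrt(-5 + Q) (a(Q) = sqrt(Q - 5) = sqrt(-5 + Q))
v(p) = -I*sqrt(10)/(2*p) (v(p) = -sqrt(-5 - 5)/(2*p) = -sqrt(-10)/(2*p) = -I*sqrt(10)/(2*p))
v(9)*y + V(-4, -3) = -1/2*I*sqrt(10)/9*2 - 6 = -1/2*I*sqrt(10)*1/9*2 - 6 = -I*sqrt(10)/18*2 - 6 = -I*sqrt(10)/9 - 6 = -6 - I*sqrt(10)/9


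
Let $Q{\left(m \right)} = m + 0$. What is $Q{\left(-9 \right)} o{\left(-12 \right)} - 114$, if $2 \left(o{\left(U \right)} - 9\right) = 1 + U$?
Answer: $- \frac{291}{2} \approx -145.5$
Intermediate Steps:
$Q{\left(m \right)} = m$
$o{\left(U \right)} = \frac{19}{2} + \frac{U}{2}$ ($o{\left(U \right)} = 9 + \frac{1 + U}{2} = 9 + \left(\frac{1}{2} + \frac{U}{2}\right) = \frac{19}{2} + \frac{U}{2}$)
$Q{\left(-9 \right)} o{\left(-12 \right)} - 114 = - 9 \left(\frac{19}{2} + \frac{1}{2} \left(-12\right)\right) - 114 = - 9 \left(\frac{19}{2} - 6\right) - 114 = \left(-9\right) \frac{7}{2} - 114 = - \frac{63}{2} - 114 = - \frac{291}{2}$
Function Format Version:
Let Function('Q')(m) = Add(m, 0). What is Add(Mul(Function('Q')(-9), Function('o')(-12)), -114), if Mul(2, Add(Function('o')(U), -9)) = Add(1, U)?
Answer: Rational(-291, 2) ≈ -145.50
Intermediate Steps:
Function('Q')(m) = m
Function('o')(U) = Add(Rational(19, 2), Mul(Rational(1, 2), U)) (Function('o')(U) = Add(9, Mul(Rational(1, 2), Add(1, U))) = Add(9, Add(Rational(1, 2), Mul(Rational(1, 2), U))) = Add(Rational(19, 2), Mul(Rational(1, 2), U)))
Add(Mul(Function('Q')(-9), Function('o')(-12)), -114) = Add(Mul(-9, Add(Rational(19, 2), Mul(Rational(1, 2), -12))), -114) = Add(Mul(-9, Add(Rational(19, 2), -6)), -114) = Add(Mul(-9, Rational(7, 2)), -114) = Add(Rational(-63, 2), -114) = Rational(-291, 2)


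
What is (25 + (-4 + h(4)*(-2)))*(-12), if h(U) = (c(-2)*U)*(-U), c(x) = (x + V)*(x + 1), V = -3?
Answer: -2172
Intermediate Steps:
c(x) = (1 + x)*(-3 + x) (c(x) = (x - 3)*(x + 1) = (-3 + x)*(1 + x) = (1 + x)*(-3 + x))
h(U) = -5*U² (h(U) = ((-3 + (-2)² - 2*(-2))*U)*(-U) = ((-3 + 4 + 4)*U)*(-U) = (5*U)*(-U) = -5*U²)
(25 + (-4 + h(4)*(-2)))*(-12) = (25 + (-4 - 5*4²*(-2)))*(-12) = (25 + (-4 - 5*16*(-2)))*(-12) = (25 + (-4 - 80*(-2)))*(-12) = (25 + (-4 + 160))*(-12) = (25 + 156)*(-12) = 181*(-12) = -2172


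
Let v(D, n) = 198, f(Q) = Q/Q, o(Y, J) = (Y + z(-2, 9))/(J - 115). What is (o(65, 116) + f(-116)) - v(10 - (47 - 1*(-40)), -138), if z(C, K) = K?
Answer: -123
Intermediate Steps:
o(Y, J) = (9 + Y)/(-115 + J) (o(Y, J) = (Y + 9)/(J - 115) = (9 + Y)/(-115 + J))
f(Q) = 1
(o(65, 116) + f(-116)) - v(10 - (47 - 1*(-40)), -138) = ((9 + 65)/(-115 + 116) + 1) - 1*198 = (74/1 + 1) - 198 = (1*74 + 1) - 198 = (74 + 1) - 198 = 75 - 198 = -123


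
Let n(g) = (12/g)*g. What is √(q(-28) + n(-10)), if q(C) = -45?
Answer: I*√33 ≈ 5.7446*I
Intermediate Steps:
n(g) = 12
√(q(-28) + n(-10)) = √(-45 + 12) = √(-33) = I*√33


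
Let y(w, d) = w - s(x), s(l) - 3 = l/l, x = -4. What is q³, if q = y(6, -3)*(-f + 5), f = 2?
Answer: 216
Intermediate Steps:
s(l) = 4 (s(l) = 3 + l/l = 3 + 1 = 4)
y(w, d) = -4 + w (y(w, d) = w - 1*4 = w - 4 = -4 + w)
q = 6 (q = (-4 + 6)*(-1*2 + 5) = 2*(-2 + 5) = 2*3 = 6)
q³ = 6³ = 216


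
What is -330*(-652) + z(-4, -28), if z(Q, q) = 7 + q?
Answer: 215139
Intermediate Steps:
-330*(-652) + z(-4, -28) = -330*(-652) + (7 - 28) = 215160 - 21 = 215139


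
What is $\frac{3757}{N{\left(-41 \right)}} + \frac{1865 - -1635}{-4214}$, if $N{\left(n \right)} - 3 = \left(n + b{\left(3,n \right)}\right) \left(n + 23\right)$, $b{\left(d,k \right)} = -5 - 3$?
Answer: $\frac{909607}{266385} \approx 3.4146$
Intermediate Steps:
$b{\left(d,k \right)} = -8$
$N{\left(n \right)} = 3 + \left(-8 + n\right) \left(23 + n\right)$ ($N{\left(n \right)} = 3 + \left(n - 8\right) \left(n + 23\right) = 3 + \left(-8 + n\right) \left(23 + n\right)$)
$\frac{3757}{N{\left(-41 \right)}} + \frac{1865 - -1635}{-4214} = \frac{3757}{-181 + \left(-41\right)^{2} + 15 \left(-41\right)} + \frac{1865 - -1635}{-4214} = \frac{3757}{-181 + 1681 - 615} + \left(1865 + 1635\right) \left(- \frac{1}{4214}\right) = \frac{3757}{885} + 3500 \left(- \frac{1}{4214}\right) = 3757 \cdot \frac{1}{885} - \frac{250}{301} = \frac{3757}{885} - \frac{250}{301} = \frac{909607}{266385}$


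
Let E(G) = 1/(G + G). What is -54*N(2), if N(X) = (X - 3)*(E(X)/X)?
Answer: 27/4 ≈ 6.7500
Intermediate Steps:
E(G) = 1/(2*G)
N(X) = (-3 + X)/(2*X**2) (N(X) = (X - 3)*((1/(2*X))/X) = (-3 + X)*(1/(2*X**2)) = (-3 + X)/(2*X**2))
-54*N(2) = -27*(-3 + 2)/2**2 = -27*(-1)/4 = -54*(-1/8) = 27/4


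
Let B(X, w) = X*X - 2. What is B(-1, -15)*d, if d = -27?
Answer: 27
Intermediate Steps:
B(X, w) = -2 + X² (B(X, w) = X² - 2 = -2 + X²)
B(-1, -15)*d = (-2 + (-1)²)*(-27) = (-2 + 1)*(-27) = -1*(-27) = 27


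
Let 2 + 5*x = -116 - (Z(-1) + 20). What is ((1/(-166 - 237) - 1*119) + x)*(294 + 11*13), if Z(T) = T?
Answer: -128915437/2015 ≈ -63978.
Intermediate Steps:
x = -137/5 (x = -2/5 + (-116 - (-1 + 20))/5 = -2/5 + (-116 - 1*19)/5 = -2/5 + (-116 - 19)/5 = -2/5 + (1/5)*(-135) = -2/5 - 27 = -137/5 ≈ -27.400)
((1/(-166 - 237) - 1*119) + x)*(294 + 11*13) = ((1/(-166 - 237) - 1*119) - 137/5)*(294 + 11*13) = ((1/(-403) - 119) - 137/5)*(294 + 143) = ((-1/403 - 119) - 137/5)*437 = (-47958/403 - 137/5)*437 = -295001/2015*437 = -128915437/2015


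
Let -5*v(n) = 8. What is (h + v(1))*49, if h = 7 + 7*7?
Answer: 13328/5 ≈ 2665.6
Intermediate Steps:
h = 56 (h = 7 + 49 = 56)
v(n) = -8/5 (v(n) = -1/5*8 = -8/5)
(h + v(1))*49 = (56 - 8/5)*49 = (272/5)*49 = 13328/5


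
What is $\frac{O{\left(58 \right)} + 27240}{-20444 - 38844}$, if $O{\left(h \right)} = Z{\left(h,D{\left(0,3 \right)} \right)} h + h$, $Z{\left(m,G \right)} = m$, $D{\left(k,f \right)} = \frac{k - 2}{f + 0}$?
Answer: $- \frac{15331}{29644} \approx -0.51717$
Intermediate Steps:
$D{\left(k,f \right)} = \frac{-2 + k}{f}$
$O{\left(h \right)} = h + h^{2}$ ($O{\left(h \right)} = h h + h = h^{2} + h = h + h^{2}$)
$\frac{O{\left(58 \right)} + 27240}{-20444 - 38844} = \frac{58 \left(1 + 58\right) + 27240}{-20444 - 38844} = \frac{58 \cdot 59 + 27240}{-59288} = \left(3422 + 27240\right) \left(- \frac{1}{59288}\right) = 30662 \left(- \frac{1}{59288}\right) = - \frac{15331}{29644}$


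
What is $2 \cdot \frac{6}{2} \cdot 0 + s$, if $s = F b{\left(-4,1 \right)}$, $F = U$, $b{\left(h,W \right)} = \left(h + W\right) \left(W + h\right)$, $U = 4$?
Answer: $36$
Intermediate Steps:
$b{\left(h,W \right)} = \left(W + h\right)^{2}$ ($b{\left(h,W \right)} = \left(W + h\right) \left(W + h\right) = \left(W + h\right)^{2}$)
$F = 4$
$s = 36$ ($s = 4 \left(1 - 4\right)^{2} = 4 \left(-3\right)^{2} = 4 \cdot 9 = 36$)
$2 \cdot \frac{6}{2} \cdot 0 + s = 2 \cdot \frac{6}{2} \cdot 0 + 36 = 2 \cdot 6 \cdot \frac{1}{2} \cdot 0 + 36 = 2 \cdot 3 \cdot 0 + 36 = 2 \cdot 0 + 36 = 0 + 36 = 36$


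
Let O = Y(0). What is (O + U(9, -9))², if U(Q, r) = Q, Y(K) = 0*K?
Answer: 81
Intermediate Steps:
Y(K) = 0
O = 0
(O + U(9, -9))² = (0 + 9)² = 9² = 81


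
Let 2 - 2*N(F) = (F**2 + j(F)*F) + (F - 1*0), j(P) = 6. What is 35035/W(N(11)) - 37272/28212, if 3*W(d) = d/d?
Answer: 247098749/2351 ≈ 1.0510e+5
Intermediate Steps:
N(F) = 1 - 7*F/2 - F**2/2 (N(F) = 1 - ((F**2 + 6*F) + (F - 1*0))/2 = 1 - ((F**2 + 6*F) + (F + 0))/2 = 1 - ((F**2 + 6*F) + F)/2 = 1 - (F**2 + 7*F)/2 = 1 + (-7*F/2 - F**2/2) = 1 - 7*F/2 - F**2/2)
W(d) = 1/3 (W(d) = (d/d)/3 = (1/3)*1 = 1/3)
35035/W(N(11)) - 37272/28212 = 35035/(1/3) - 37272/28212 = 35035*3 - 37272*1/28212 = 105105 - 3106/2351 = 247098749/2351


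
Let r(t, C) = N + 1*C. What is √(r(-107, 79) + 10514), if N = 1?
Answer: √10594 ≈ 102.93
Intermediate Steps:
r(t, C) = 1 + C (r(t, C) = 1 + 1*C = 1 + C)
√(r(-107, 79) + 10514) = √((1 + 79) + 10514) = √(80 + 10514) = √10594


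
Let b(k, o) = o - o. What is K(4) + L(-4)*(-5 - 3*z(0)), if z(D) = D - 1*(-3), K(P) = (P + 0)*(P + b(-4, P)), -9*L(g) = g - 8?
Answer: -8/3 ≈ -2.6667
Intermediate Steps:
b(k, o) = 0
L(g) = 8/9 - g/9 (L(g) = -(g - 8)/9 = -(-8 + g)/9 = 8/9 - g/9)
K(P) = P² (K(P) = (P + 0)*(P + 0) = P*P = P²)
z(D) = 3 + D (z(D) = D + 3 = 3 + D)
K(4) + L(-4)*(-5 - 3*z(0)) = 4² + (8/9 - ⅑*(-4))*(-5 - 3*(3 + 0)) = 16 + (8/9 + 4/9)*(-5 - 3*3) = 16 + 4*(-5 - 9)/3 = 16 + (4/3)*(-14) = 16 - 56/3 = -8/3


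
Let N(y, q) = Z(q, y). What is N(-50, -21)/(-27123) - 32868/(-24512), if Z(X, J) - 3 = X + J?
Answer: 223286395/166209744 ≈ 1.3434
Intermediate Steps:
Z(X, J) = 3 + J + X (Z(X, J) = 3 + (X + J) = 3 + (J + X) = 3 + J + X)
N(y, q) = 3 + q + y (N(y, q) = 3 + y + q = 3 + q + y)
N(-50, -21)/(-27123) - 32868/(-24512) = (3 - 21 - 50)/(-27123) - 32868/(-24512) = -68*(-1/27123) - 32868*(-1/24512) = 68/27123 + 8217/6128 = 223286395/166209744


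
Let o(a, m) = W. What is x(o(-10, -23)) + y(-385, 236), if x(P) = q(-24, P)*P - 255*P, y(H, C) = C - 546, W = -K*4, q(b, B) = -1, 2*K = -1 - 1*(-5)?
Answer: 1738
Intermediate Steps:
K = 2 (K = (-1 - 1*(-5))/2 = (-1 + 5)/2 = (1/2)*4 = 2)
W = -8 (W = -1*2*4 = -2*4 = -8)
o(a, m) = -8
y(H, C) = -546 + C
x(P) = -256*P (x(P) = -P - 255*P = -256*P)
x(o(-10, -23)) + y(-385, 236) = -256*(-8) + (-546 + 236) = 2048 - 310 = 1738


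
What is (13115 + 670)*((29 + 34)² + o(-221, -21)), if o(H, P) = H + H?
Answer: 48619695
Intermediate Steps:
o(H, P) = 2*H
(13115 + 670)*((29 + 34)² + o(-221, -21)) = (13115 + 670)*((29 + 34)² + 2*(-221)) = 13785*(63² - 442) = 13785*(3969 - 442) = 13785*3527 = 48619695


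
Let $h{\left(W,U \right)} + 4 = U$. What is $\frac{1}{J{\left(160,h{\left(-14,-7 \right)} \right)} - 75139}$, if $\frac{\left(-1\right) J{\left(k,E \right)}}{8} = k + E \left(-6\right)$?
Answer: $- \frac{1}{76947} \approx -1.2996 \cdot 10^{-5}$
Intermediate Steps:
$h{\left(W,U \right)} = -4 + U$
$J{\left(k,E \right)} = - 8 k + 48 E$ ($J{\left(k,E \right)} = - 8 \left(k + E \left(-6\right)\right) = - 8 \left(k - 6 E\right) = - 8 k + 48 E$)
$\frac{1}{J{\left(160,h{\left(-14,-7 \right)} \right)} - 75139} = \frac{1}{\left(\left(-8\right) 160 + 48 \left(-4 - 7\right)\right) - 75139} = \frac{1}{\left(-1280 + 48 \left(-11\right)\right) - 75139} = \frac{1}{\left(-1280 - 528\right) - 75139} = \frac{1}{-1808 - 75139} = \frac{1}{-76947} = - \frac{1}{76947}$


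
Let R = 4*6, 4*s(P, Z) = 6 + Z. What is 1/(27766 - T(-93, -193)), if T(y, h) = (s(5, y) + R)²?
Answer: 16/444175 ≈ 3.6022e-5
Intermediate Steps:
s(P, Z) = 3/2 + Z/4 (s(P, Z) = (6 + Z)/4 = 3/2 + Z/4)
R = 24
T(y, h) = (51/2 + y/4)² (T(y, h) = ((3/2 + y/4) + 24)² = (51/2 + y/4)²)
1/(27766 - T(-93, -193)) = 1/(27766 - (102 - 93)²/16) = 1/(27766 - 9²/16) = 1/(27766 - 81/16) = 1/(444175/16) = 16/444175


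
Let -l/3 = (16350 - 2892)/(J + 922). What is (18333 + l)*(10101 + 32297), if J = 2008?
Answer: 1137863023884/1465 ≈ 7.7670e+8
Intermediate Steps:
l = -20187/1465 (l = -3*(16350 - 2892)/(2008 + 922) = -40374/2930 = -3*6729/1465 = -20187/1465 ≈ -13.780)
(18333 + l)*(10101 + 32297) = (18333 - 20187/1465)*(10101 + 32297) = (26837658/1465)*42398 = 1137863023884/1465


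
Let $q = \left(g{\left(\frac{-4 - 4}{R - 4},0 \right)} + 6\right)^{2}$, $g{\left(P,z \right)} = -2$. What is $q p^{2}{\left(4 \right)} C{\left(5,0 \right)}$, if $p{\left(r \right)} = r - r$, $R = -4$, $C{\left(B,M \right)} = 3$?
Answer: $0$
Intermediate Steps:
$p{\left(r \right)} = 0$
$q = 16$ ($q = \left(-2 + 6\right)^{2} = 4^{2} = 16$)
$q p^{2}{\left(4 \right)} C{\left(5,0 \right)} = 16 \cdot 0^{2} \cdot 3 = 16 \cdot 0 \cdot 3 = 0 \cdot 3 = 0$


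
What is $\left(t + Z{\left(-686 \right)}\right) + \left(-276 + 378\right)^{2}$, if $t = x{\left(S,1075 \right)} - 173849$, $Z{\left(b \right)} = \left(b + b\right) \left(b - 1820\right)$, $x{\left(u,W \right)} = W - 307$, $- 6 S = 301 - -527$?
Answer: $3275555$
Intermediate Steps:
$S = -138$ ($S = - \frac{301 - -527}{6} = - \frac{301 + 527}{6} = \left(- \frac{1}{6}\right) 828 = -138$)
$x{\left(u,W \right)} = -307 + W$
$Z{\left(b \right)} = 2 b \left(-1820 + b\right)$
$t = -173081$ ($t = \left(-307 + 1075\right) - 173849 = 768 - 173849 = -173081$)
$\left(t + Z{\left(-686 \right)}\right) + \left(-276 + 378\right)^{2} = \left(-173081 + 2 \left(-686\right) \left(-1820 - 686\right)\right) + \left(-276 + 378\right)^{2} = \left(-173081 + 2 \left(-686\right) \left(-2506\right)\right) + 102^{2} = \left(-173081 + 3438232\right) + 10404 = 3265151 + 10404 = 3275555$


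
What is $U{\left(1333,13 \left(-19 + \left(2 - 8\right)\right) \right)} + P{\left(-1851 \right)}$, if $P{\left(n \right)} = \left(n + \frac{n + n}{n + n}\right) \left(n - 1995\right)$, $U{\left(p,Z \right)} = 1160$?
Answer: $7116260$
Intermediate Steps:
$P{\left(n \right)} = \left(1 + n\right) \left(-1995 + n\right)$ ($P{\left(n \right)} = \left(n + \frac{2 n}{2 n}\right) \left(-1995 + n\right) = \left(n + 2 n \frac{1}{2 n}\right) \left(-1995 + n\right) = \left(n + 1\right) \left(-1995 + n\right) = \left(1 + n\right) \left(-1995 + n\right)$)
$U{\left(1333,13 \left(-19 + \left(2 - 8\right)\right) \right)} + P{\left(-1851 \right)} = 1160 - \left(-3688899 - 3426201\right) = 1160 + \left(-1995 + 3426201 + 3690894\right) = 1160 + 7115100 = 7116260$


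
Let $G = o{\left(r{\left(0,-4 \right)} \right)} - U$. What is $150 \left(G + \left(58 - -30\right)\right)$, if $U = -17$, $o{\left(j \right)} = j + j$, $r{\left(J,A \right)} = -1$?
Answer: $15450$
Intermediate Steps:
$o{\left(j \right)} = 2 j$
$G = 15$ ($G = 2 \left(-1\right) - -17 = -2 + 17 = 15$)
$150 \left(G + \left(58 - -30\right)\right) = 150 \left(15 + \left(58 - -30\right)\right) = 150 \left(15 + \left(58 + 30\right)\right) = 150 \left(15 + 88\right) = 150 \cdot 103 = 15450$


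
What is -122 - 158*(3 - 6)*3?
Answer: 1300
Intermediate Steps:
-122 - 158*(3 - 6)*3 = -122 - (-474)*3 = -122 - 158*(-9) = -122 + 1422 = 1300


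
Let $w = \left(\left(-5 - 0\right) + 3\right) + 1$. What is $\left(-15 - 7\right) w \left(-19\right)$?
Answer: $-418$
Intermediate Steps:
$w = -1$ ($w = \left(\left(-5 + 0\right) + 3\right) + 1 = \left(-5 + 3\right) + 1 = -2 + 1 = -1$)
$\left(-15 - 7\right) w \left(-19\right) = \left(-15 - 7\right) \left(-1\right) \left(-19\right) = \left(-22\right) \left(-1\right) \left(-19\right) = 22 \left(-19\right) = -418$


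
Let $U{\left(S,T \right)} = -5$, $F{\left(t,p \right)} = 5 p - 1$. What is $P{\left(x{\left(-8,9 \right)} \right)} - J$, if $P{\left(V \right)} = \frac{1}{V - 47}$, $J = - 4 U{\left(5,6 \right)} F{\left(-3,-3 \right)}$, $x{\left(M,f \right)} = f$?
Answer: $\frac{12159}{38} \approx 319.97$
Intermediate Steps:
$F{\left(t,p \right)} = -1 + 5 p$
$J = -320$ ($J = \left(-4\right) \left(-5\right) \left(-1 + 5 \left(-3\right)\right) = 20 \left(-1 - 15\right) = 20 \left(-16\right) = -320$)
$P{\left(V \right)} = \frac{1}{-47 + V}$
$P{\left(x{\left(-8,9 \right)} \right)} - J = \frac{1}{-47 + 9} - -320 = \frac{1}{-38} + 320 = - \frac{1}{38} + 320 = \frac{12159}{38}$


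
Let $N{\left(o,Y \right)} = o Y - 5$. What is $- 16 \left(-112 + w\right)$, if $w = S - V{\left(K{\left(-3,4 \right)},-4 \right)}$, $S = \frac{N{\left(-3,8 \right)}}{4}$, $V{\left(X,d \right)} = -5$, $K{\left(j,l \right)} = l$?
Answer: $1828$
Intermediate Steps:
$N{\left(o,Y \right)} = -5 + Y o$ ($N{\left(o,Y \right)} = Y o - 5 = -5 + Y o$)
$S = - \frac{29}{4}$ ($S = \frac{-5 + 8 \left(-3\right)}{4} = \left(-5 - 24\right) \frac{1}{4} = \left(-29\right) \frac{1}{4} = - \frac{29}{4} \approx -7.25$)
$w = - \frac{9}{4}$ ($w = - \frac{29}{4} - -5 = - \frac{29}{4} + 5 = - \frac{9}{4} \approx -2.25$)
$- 16 \left(-112 + w\right) = - 16 \left(-112 - \frac{9}{4}\right) = \left(-16\right) \left(- \frac{457}{4}\right) = 1828$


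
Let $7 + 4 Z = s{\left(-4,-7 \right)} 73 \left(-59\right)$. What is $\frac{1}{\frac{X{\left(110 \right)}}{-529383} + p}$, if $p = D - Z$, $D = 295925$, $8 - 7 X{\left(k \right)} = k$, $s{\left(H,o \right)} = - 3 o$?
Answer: $\frac{2470454}{786934711547} \approx 3.1393 \cdot 10^{-6}$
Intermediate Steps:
$X{\left(k \right)} = \frac{8}{7} - \frac{k}{7}$
$Z = - \frac{45227}{2}$ ($Z = - \frac{7}{4} + \frac{\left(-3\right) \left(-7\right) 73 \left(-59\right)}{4} = - \frac{7}{4} + \frac{21 \cdot 73 \left(-59\right)}{4} = - \frac{7}{4} + \frac{1533 \left(-59\right)}{4} = - \frac{7}{4} + \frac{1}{4} \left(-90447\right) = - \frac{7}{4} - \frac{90447}{4} = - \frac{45227}{2} \approx -22614.0$)
$p = \frac{637077}{2}$ ($p = 295925 - - \frac{45227}{2} = 295925 + \frac{45227}{2} = \frac{637077}{2} \approx 3.1854 \cdot 10^{5}$)
$\frac{1}{\frac{X{\left(110 \right)}}{-529383} + p} = \frac{1}{\frac{\frac{8}{7} - \frac{110}{7}}{-529383} + \frac{637077}{2}} = \frac{1}{\left(\frac{8}{7} - \frac{110}{7}\right) \left(- \frac{1}{529383}\right) + \frac{637077}{2}} = \frac{1}{\left(- \frac{102}{7}\right) \left(- \frac{1}{529383}\right) + \frac{637077}{2}} = \frac{1}{\frac{34}{1235227} + \frac{637077}{2}} = \frac{1}{\frac{786934711547}{2470454}} = \frac{2470454}{786934711547}$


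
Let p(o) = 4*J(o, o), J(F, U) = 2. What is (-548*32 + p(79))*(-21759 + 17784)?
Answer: 69673800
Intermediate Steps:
p(o) = 8 (p(o) = 4*2 = 8)
(-548*32 + p(79))*(-21759 + 17784) = (-548*32 + 8)*(-21759 + 17784) = (-17536 + 8)*(-3975) = -17528*(-3975) = 69673800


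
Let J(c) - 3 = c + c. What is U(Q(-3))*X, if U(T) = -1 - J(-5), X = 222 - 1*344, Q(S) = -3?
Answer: -732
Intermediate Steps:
J(c) = 3 + 2*c (J(c) = 3 + (c + c) = 3 + 2*c)
X = -122 (X = 222 - 344 = -122)
U(T) = 6 (U(T) = -1 - (3 + 2*(-5)) = -1 - (3 - 10) = -1 - 1*(-7) = -1 + 7 = 6)
U(Q(-3))*X = 6*(-122) = -732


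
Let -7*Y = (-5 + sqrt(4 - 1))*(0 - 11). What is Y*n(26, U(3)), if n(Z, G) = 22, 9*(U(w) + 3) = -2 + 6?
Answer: -1210/7 + 242*sqrt(3)/7 ≈ -112.98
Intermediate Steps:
U(w) = -23/9 (U(w) = -3 + (-2 + 6)/9 = -3 + (1/9)*4 = -3 + 4/9 = -23/9)
Y = -55/7 + 11*sqrt(3)/7 (Y = -(-5 + sqrt(4 - 1))*(0 - 11)/7 = -(-5 + sqrt(3))*(-11)/7 = -(55 - 11*sqrt(3))/7 = -55/7 + 11*sqrt(3)/7 ≈ -5.1353)
Y*n(26, U(3)) = (-55/7 + 11*sqrt(3)/7)*22 = -1210/7 + 242*sqrt(3)/7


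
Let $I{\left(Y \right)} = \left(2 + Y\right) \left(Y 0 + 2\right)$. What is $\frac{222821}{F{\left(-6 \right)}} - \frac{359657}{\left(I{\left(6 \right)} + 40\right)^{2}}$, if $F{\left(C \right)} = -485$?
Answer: $- \frac{873200301}{1520960} \approx -574.11$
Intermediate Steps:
$I{\left(Y \right)} = 4 + 2 Y$ ($I{\left(Y \right)} = \left(2 + Y\right) \left(0 + 2\right) = \left(2 + Y\right) 2 = 4 + 2 Y$)
$\frac{222821}{F{\left(-6 \right)}} - \frac{359657}{\left(I{\left(6 \right)} + 40\right)^{2}} = \frac{222821}{-485} - \frac{359657}{\left(\left(4 + 2 \cdot 6\right) + 40\right)^{2}} = 222821 \left(- \frac{1}{485}\right) - \frac{359657}{\left(\left(4 + 12\right) + 40\right)^{2}} = - \frac{222821}{485} - \frac{359657}{\left(16 + 40\right)^{2}} = - \frac{222821}{485} - \frac{359657}{56^{2}} = - \frac{222821}{485} - \frac{359657}{3136} = - \frac{873200301}{1520960}$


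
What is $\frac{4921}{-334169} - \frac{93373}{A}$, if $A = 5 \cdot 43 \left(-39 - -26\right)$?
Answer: $\frac{31188607842}{934002355} \approx 33.392$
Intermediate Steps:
$A = -2795$ ($A = 215 \left(-39 + 26\right) = 215 \left(-13\right) = -2795$)
$\frac{4921}{-334169} - \frac{93373}{A} = \frac{4921}{-334169} - \frac{93373}{-2795} = 4921 \left(- \frac{1}{334169}\right) - - \frac{93373}{2795} = - \frac{4921}{334169} + \frac{93373}{2795} = \frac{31188607842}{934002355}$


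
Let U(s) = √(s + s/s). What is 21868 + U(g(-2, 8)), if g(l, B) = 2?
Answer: 21868 + √3 ≈ 21870.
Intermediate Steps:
U(s) = √(1 + s) (U(s) = √(s + 1) = √(1 + s))
21868 + U(g(-2, 8)) = 21868 + √(1 + 2) = 21868 + √3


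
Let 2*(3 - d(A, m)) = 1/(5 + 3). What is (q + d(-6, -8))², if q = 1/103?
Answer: 23590449/2715904 ≈ 8.6860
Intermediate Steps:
q = 1/103 ≈ 0.0097087
d(A, m) = 47/16 (d(A, m) = 3 - 1/(2*(5 + 3)) = 3 - ½/8 = 3 - ½*⅛ = 3 - 1/16 = 47/16)
(q + d(-6, -8))² = (1/103 + 47/16)² = (4857/1648)² = 23590449/2715904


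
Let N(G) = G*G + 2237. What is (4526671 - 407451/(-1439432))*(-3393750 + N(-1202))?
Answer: -12684435607104869007/1439432 ≈ -8.8121e+12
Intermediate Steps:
N(G) = 2237 + G**2 (N(G) = G**2 + 2237 = 2237 + G**2)
(4526671 - 407451/(-1439432))*(-3393750 + N(-1202)) = (4526671 - 407451/(-1439432))*(-3393750 + (2237 + (-1202)**2)) = (4526671 - 407451*(-1/1439432))*(-3393750 + (2237 + 1444804)) = (4526671 + 407451/1439432)*(-3393750 + 1447041) = (6515835498323/1439432)*(-1946709) = -12684435607104869007/1439432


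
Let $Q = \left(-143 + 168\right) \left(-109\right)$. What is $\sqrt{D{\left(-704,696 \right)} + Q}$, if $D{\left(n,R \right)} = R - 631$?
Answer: $2 i \sqrt{665} \approx 51.575 i$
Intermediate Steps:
$D{\left(n,R \right)} = -631 + R$
$Q = -2725$ ($Q = 25 \left(-109\right) = -2725$)
$\sqrt{D{\left(-704,696 \right)} + Q} = \sqrt{\left(-631 + 696\right) - 2725} = \sqrt{65 - 2725} = \sqrt{-2660} = 2 i \sqrt{665}$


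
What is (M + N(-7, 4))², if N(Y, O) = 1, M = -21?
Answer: 400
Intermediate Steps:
(M + N(-7, 4))² = (-21 + 1)² = (-20)² = 400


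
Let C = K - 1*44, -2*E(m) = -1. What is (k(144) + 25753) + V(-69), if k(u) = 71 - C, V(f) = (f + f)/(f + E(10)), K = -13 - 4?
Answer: 3546521/137 ≈ 25887.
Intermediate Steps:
E(m) = 1/2 (E(m) = -1/2*(-1) = 1/2)
K = -17
C = -61 (C = -17 - 1*44 = -17 - 44 = -61)
V(f) = 2*f/(1/2 + f) (V(f) = (f + f)/(f + 1/2) = (2*f)/(1/2 + f) = 2*f/(1/2 + f))
k(u) = 132 (k(u) = 71 - 1*(-61) = 71 + 61 = 132)
(k(144) + 25753) + V(-69) = (132 + 25753) + 4*(-69)/(1 + 2*(-69)) = 25885 + 4*(-69)/(1 - 138) = 25885 + 4*(-69)/(-137) = 25885 + 4*(-69)*(-1/137) = 25885 + 276/137 = 3546521/137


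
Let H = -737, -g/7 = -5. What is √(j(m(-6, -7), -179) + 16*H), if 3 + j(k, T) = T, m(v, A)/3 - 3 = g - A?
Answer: I*√11974 ≈ 109.43*I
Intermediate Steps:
g = 35 (g = -7*(-5) = 35)
m(v, A) = 114 - 3*A (m(v, A) = 9 + 3*(35 - A) = 9 + (105 - 3*A) = 114 - 3*A)
j(k, T) = -3 + T
√(j(m(-6, -7), -179) + 16*H) = √((-3 - 179) + 16*(-737)) = √(-182 - 11792) = √(-11974) = I*√11974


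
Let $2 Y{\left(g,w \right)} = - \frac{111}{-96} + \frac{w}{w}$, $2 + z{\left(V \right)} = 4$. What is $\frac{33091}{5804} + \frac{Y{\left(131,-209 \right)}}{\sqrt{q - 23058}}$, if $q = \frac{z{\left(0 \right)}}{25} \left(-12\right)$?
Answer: $\frac{33091}{5804} - \frac{115 i \sqrt{576474}}{12298112} \approx 5.7014 - 0.0070999 i$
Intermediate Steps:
$z{\left(V \right)} = 2$ ($z{\left(V \right)} = -2 + 4 = 2$)
$Y{\left(g,w \right)} = \frac{69}{64}$ ($Y{\left(g,w \right)} = \frac{- \frac{111}{-96} + \frac{w}{w}}{2} = \frac{\left(-111\right) \left(- \frac{1}{96}\right) + 1}{2} = \frac{\frac{37}{32} + 1}{2} = \frac{1}{2} \cdot \frac{69}{32} = \frac{69}{64}$)
$q = - \frac{24}{25}$ ($q = \frac{2}{25} \left(-12\right) = - \frac{24}{25} \approx -0.96$)
$\frac{33091}{5804} + \frac{Y{\left(131,-209 \right)}}{\sqrt{q - 23058}} = \frac{33091}{5804} + \frac{69}{64 \sqrt{- \frac{24}{25} - 23058}} = 33091 \cdot \frac{1}{5804} + \frac{69}{64 \sqrt{- \frac{576474}{25}}} = \frac{33091}{5804} + \frac{69}{64 \frac{i \sqrt{576474}}{5}} = \frac{33091}{5804} + \frac{69 \left(- \frac{5 i \sqrt{576474}}{576474}\right)}{64} = \frac{33091}{5804} - \frac{115 i \sqrt{576474}}{12298112}$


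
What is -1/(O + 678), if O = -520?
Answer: -1/158 ≈ -0.0063291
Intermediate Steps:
-1/(O + 678) = -1/(-520 + 678) = -1/158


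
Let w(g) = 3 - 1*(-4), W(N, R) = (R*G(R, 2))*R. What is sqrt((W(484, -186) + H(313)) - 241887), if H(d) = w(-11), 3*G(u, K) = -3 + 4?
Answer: 2*I*sqrt(57587) ≈ 479.95*I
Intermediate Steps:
G(u, K) = 1/3 (G(u, K) = (-3 + 4)/3 = (1/3)*1 = 1/3)
W(N, R) = R**2/3 (W(N, R) = (R*(1/3))*R = (R/3)*R = R**2/3)
w(g) = 7 (w(g) = 3 + 4 = 7)
H(d) = 7
sqrt((W(484, -186) + H(313)) - 241887) = sqrt(((1/3)*(-186)**2 + 7) - 241887) = sqrt(((1/3)*34596 + 7) - 241887) = sqrt((11532 + 7) - 241887) = sqrt(11539 - 241887) = sqrt(-230348) = 2*I*sqrt(57587)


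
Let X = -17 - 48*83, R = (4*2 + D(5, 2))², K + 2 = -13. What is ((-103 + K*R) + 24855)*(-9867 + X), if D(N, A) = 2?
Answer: -322458736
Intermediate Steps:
K = -15 (K = -2 - 13 = -15)
R = 100 (R = (4*2 + 2)² = (8 + 2)² = 10² = 100)
X = -4001 (X = -17 - 3984 = -4001)
((-103 + K*R) + 24855)*(-9867 + X) = ((-103 - 15*100) + 24855)*(-9867 - 4001) = ((-103 - 1500) + 24855)*(-13868) = (-1603 + 24855)*(-13868) = 23252*(-13868) = -322458736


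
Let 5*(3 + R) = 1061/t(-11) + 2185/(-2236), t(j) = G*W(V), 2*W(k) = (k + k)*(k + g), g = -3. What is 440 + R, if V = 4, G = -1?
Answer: 1072594/2795 ≈ 383.75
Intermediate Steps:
W(k) = k*(-3 + k) (W(k) = ((k + k)*(k - 3))/2 = ((2*k)*(-3 + k))/2 = (2*k*(-3 + k))/2 = k*(-3 + k))
t(j) = -4 (t(j) = -4*(-3 + 4) = -4)
R = -157206/2795 (R = -3 + (1061/(-4) + 2185/(-2236))/5 = -3 + (1061*(-¼) + 2185*(-1/2236))/5 = -3 + (-1061/4 - 2185/2236)/5 = -3 + (⅕)*(-148821/559) = -3 - 148821/2795 = -157206/2795 ≈ -56.245)
440 + R = 440 - 157206/2795 = 1072594/2795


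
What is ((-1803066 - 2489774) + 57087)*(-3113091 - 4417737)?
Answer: 31898727293484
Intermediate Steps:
((-1803066 - 2489774) + 57087)*(-3113091 - 4417737) = (-4292840 + 57087)*(-7530828) = -4235753*(-7530828) = 31898727293484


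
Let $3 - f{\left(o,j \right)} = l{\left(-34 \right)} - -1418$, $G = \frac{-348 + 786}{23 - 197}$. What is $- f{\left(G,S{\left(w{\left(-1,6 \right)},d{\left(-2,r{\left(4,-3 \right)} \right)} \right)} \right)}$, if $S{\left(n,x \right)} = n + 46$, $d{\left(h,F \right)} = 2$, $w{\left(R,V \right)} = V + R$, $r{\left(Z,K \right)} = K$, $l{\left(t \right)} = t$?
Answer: $1381$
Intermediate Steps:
$w{\left(R,V \right)} = R + V$
$S{\left(n,x \right)} = 46 + n$
$G = - \frac{73}{29}$ ($G = \frac{438}{-174} = 438 \left(- \frac{1}{174}\right) = - \frac{73}{29} \approx -2.5172$)
$f{\left(o,j \right)} = -1381$ ($f{\left(o,j \right)} = 3 - \left(-34 - -1418\right) = 3 - \left(-34 + 1418\right) = 3 - 1384 = -1381$)
$- f{\left(G,S{\left(w{\left(-1,6 \right)},d{\left(-2,r{\left(4,-3 \right)} \right)} \right)} \right)} = \left(-1\right) \left(-1381\right) = 1381$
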